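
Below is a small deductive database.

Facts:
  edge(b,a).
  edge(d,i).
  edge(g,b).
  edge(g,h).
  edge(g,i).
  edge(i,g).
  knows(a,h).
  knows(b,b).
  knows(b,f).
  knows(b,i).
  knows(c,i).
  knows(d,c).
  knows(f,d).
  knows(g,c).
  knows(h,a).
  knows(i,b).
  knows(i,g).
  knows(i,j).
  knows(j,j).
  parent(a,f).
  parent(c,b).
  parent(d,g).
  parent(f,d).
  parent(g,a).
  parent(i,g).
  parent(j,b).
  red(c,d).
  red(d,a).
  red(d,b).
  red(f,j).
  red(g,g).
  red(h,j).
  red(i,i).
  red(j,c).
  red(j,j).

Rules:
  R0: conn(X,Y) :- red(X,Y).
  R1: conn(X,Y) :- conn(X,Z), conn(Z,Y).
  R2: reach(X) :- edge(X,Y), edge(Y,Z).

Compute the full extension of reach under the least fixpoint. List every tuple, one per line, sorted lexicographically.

reach(d)
reach(g)
reach(i)

round 1: derive reach(d) via R2 from edge(d,i), edge(i,g)
round 1: derive reach(g) via R2 from edge(g,b), edge(b,a)
round 1: derive reach(i) via R2 from edge(i,g), edge(g,b)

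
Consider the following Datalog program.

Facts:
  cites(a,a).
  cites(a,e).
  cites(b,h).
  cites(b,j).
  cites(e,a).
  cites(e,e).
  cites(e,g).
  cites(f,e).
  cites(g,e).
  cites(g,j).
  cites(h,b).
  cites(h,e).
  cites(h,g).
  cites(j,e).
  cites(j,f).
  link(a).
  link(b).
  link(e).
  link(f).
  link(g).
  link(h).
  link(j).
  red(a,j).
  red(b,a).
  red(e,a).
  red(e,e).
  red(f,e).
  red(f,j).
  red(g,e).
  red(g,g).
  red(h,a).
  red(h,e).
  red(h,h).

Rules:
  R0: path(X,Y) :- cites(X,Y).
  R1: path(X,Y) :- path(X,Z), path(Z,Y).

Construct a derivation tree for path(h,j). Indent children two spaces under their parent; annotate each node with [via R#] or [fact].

round 1: derive path(a,a) via R0 from cites(a,a)
round 1: derive path(a,e) via R0 from cites(a,e)
round 1: derive path(b,h) via R0 from cites(b,h)
round 1: derive path(b,j) via R0 from cites(b,j)
round 1: derive path(e,a) via R0 from cites(e,a)
round 1: derive path(e,e) via R0 from cites(e,e)
round 1: derive path(e,g) via R0 from cites(e,g)
round 1: derive path(f,e) via R0 from cites(f,e)
round 1: derive path(g,e) via R0 from cites(g,e)
round 1: derive path(g,j) via R0 from cites(g,j)
round 1: derive path(h,b) via R0 from cites(h,b)
round 1: derive path(h,e) via R0 from cites(h,e)
round 1: derive path(h,g) via R0 from cites(h,g)
round 1: derive path(j,e) via R0 from cites(j,e)
round 1: derive path(j,f) via R0 from cites(j,f)
round 2: derive path(a,g) via R1 from path(a,e), path(e,g)
round 2: derive path(b,b) via R1 from path(b,h), path(h,b)
round 2: derive path(b,e) via R1 from path(b,h), path(h,e)
round 2: derive path(b,f) via R1 from path(b,j), path(j,f)
round 2: derive path(b,g) via R1 from path(b,h), path(h,g)
round 2: derive path(e,j) via R1 from path(e,g), path(g,j)
round 2: derive path(f,a) via R1 from path(f,e), path(e,a)
round 2: derive path(f,g) via R1 from path(f,e), path(e,g)
round 2: derive path(g,a) via R1 from path(g,e), path(e,a)
round 2: derive path(g,f) via R1 from path(g,j), path(j,f)
round 2: derive path(g,g) via R1 from path(g,e), path(e,g)
round 2: derive path(h,a) via R1 from path(h,e), path(e,a)
round 2: derive path(h,h) via R1 from path(h,b), path(b,h)
round 2: derive path(h,j) via R1 from path(h,b), path(b,j)
round 2: derive path(j,a) via R1 from path(j,e), path(e,a)
round 2: derive path(j,g) via R1 from path(j,e), path(e,g)
round 3: derive path(a,f) via R1 from path(a,g), path(g,f)
round 3: derive path(a,j) via R1 from path(a,e), path(e,j)
round 3: derive path(b,a) via R1 from path(b,e), path(e,a)
round 3: derive path(e,f) via R1 from path(e,g), path(g,f)
round 3: derive path(f,f) via R1 from path(f,g), path(g,f)
round 3: derive path(f,j) via R1 from path(f,e), path(e,j)
round 3: derive path(h,f) via R1 from path(h,b), path(b,f)
round 3: derive path(j,j) via R1 from path(j,e), path(e,j)

path(h,j)  [via R1]
  path(h,b)  [via R0]
    cites(h,b)  [fact]
  path(b,j)  [via R0]
    cites(b,j)  [fact]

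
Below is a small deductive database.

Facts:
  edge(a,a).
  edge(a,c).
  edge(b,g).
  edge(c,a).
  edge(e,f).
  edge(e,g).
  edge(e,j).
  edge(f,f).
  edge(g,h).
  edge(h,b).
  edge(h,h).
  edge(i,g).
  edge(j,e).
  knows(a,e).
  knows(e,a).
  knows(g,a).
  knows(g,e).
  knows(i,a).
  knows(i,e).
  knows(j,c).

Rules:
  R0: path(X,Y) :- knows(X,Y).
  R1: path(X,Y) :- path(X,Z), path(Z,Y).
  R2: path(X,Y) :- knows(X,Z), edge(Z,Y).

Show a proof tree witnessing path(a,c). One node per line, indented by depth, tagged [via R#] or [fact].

path(a,c)  [via R1]
  path(a,e)  [via R0]
    knows(a,e)  [fact]
  path(e,c)  [via R2]
    knows(e,a)  [fact]
    edge(a,c)  [fact]

round 1: derive path(a,e) via R0 from knows(a,e)
round 1: derive path(e,a) via R0 from knows(e,a)
round 1: derive path(g,a) via R0 from knows(g,a)
round 1: derive path(g,e) via R0 from knows(g,e)
round 1: derive path(i,a) via R0 from knows(i,a)
round 1: derive path(i,e) via R0 from knows(i,e)
round 1: derive path(j,c) via R0 from knows(j,c)
round 1: derive path(a,f) via R2 from knows(a,e), edge(e,f)
round 1: derive path(a,g) via R2 from knows(a,e), edge(e,g)
round 1: derive path(a,j) via R2 from knows(a,e), edge(e,j)
round 1: derive path(e,c) via R2 from knows(e,a), edge(a,c)
round 1: derive path(g,c) via R2 from knows(g,a), edge(a,c)
round 1: derive path(g,f) via R2 from knows(g,e), edge(e,f)
round 1: derive path(g,g) via R2 from knows(g,e), edge(e,g)
round 1: derive path(g,j) via R2 from knows(g,e), edge(e,j)
round 1: derive path(i,c) via R2 from knows(i,a), edge(a,c)
round 1: derive path(i,f) via R2 from knows(i,e), edge(e,f)
round 1: derive path(i,g) via R2 from knows(i,e), edge(e,g)
round 1: derive path(i,j) via R2 from knows(i,e), edge(e,j)
round 1: derive path(j,a) via R2 from knows(j,c), edge(c,a)
round 2: derive path(a,a) via R1 from path(a,e), path(e,a)
round 2: derive path(a,c) via R1 from path(a,e), path(e,c)
round 2: derive path(e,e) via R1 from path(e,a), path(a,e)
round 2: derive path(e,f) via R1 from path(e,a), path(a,f)
round 2: derive path(e,g) via R1 from path(e,a), path(a,g)
round 2: derive path(e,j) via R1 from path(e,a), path(a,j)
round 2: derive path(j,e) via R1 from path(j,a), path(a,e)
round 2: derive path(j,f) via R1 from path(j,a), path(a,f)
round 2: derive path(j,g) via R1 from path(j,a), path(a,g)
round 2: derive path(j,j) via R1 from path(j,a), path(a,j)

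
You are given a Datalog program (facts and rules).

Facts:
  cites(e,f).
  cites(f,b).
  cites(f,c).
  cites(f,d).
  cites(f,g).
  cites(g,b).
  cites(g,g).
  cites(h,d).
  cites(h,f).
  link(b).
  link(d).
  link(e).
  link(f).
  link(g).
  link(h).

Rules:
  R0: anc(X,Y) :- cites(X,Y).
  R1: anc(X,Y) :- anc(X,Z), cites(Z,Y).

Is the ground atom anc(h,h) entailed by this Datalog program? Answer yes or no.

no

round 1: derive anc(e,f) via R0 from cites(e,f)
round 1: derive anc(f,b) via R0 from cites(f,b)
round 1: derive anc(f,c) via R0 from cites(f,c)
round 1: derive anc(f,d) via R0 from cites(f,d)
round 1: derive anc(f,g) via R0 from cites(f,g)
round 1: derive anc(g,b) via R0 from cites(g,b)
round 1: derive anc(g,g) via R0 from cites(g,g)
round 1: derive anc(h,d) via R0 from cites(h,d)
round 1: derive anc(h,f) via R0 from cites(h,f)
round 2: derive anc(e,b) via R1 from anc(e,f), cites(f,b)
round 2: derive anc(e,c) via R1 from anc(e,f), cites(f,c)
round 2: derive anc(e,d) via R1 from anc(e,f), cites(f,d)
round 2: derive anc(e,g) via R1 from anc(e,f), cites(f,g)
round 2: derive anc(h,b) via R1 from anc(h,f), cites(f,b)
round 2: derive anc(h,c) via R1 from anc(h,f), cites(f,c)
round 2: derive anc(h,g) via R1 from anc(h,f), cites(f,g)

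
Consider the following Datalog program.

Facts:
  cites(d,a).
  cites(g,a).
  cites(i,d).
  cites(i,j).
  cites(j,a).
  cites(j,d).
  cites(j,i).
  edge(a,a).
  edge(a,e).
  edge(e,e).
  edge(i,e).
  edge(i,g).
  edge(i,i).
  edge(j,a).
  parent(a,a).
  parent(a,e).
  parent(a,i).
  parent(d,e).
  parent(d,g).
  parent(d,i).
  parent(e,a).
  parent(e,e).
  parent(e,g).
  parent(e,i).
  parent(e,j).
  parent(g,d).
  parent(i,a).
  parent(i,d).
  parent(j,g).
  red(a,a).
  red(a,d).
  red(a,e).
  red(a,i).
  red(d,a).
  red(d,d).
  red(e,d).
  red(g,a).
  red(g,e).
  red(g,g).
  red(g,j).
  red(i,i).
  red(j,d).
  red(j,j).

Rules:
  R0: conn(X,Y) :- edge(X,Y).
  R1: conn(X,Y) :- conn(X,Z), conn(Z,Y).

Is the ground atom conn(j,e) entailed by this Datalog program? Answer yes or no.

yes

round 1: derive conn(a,a) via R0 from edge(a,a)
round 1: derive conn(a,e) via R0 from edge(a,e)
round 1: derive conn(e,e) via R0 from edge(e,e)
round 1: derive conn(i,e) via R0 from edge(i,e)
round 1: derive conn(i,g) via R0 from edge(i,g)
round 1: derive conn(i,i) via R0 from edge(i,i)
round 1: derive conn(j,a) via R0 from edge(j,a)
round 2: derive conn(j,e) via R1 from conn(j,a), conn(a,e)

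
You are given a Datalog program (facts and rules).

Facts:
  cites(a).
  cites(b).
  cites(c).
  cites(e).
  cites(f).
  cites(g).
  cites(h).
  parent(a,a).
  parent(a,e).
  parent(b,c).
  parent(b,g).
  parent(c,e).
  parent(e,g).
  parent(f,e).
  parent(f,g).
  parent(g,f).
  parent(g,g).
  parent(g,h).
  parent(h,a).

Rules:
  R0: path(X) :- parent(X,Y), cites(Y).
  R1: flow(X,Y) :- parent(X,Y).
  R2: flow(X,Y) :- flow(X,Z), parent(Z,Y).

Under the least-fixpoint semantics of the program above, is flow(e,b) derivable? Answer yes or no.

round 1: derive flow(a,a) via R1 from parent(a,a)
round 1: derive flow(a,e) via R1 from parent(a,e)
round 1: derive flow(b,c) via R1 from parent(b,c)
round 1: derive flow(b,g) via R1 from parent(b,g)
round 1: derive flow(c,e) via R1 from parent(c,e)
round 1: derive flow(e,g) via R1 from parent(e,g)
round 1: derive flow(f,e) via R1 from parent(f,e)
round 1: derive flow(f,g) via R1 from parent(f,g)
round 1: derive flow(g,f) via R1 from parent(g,f)
round 1: derive flow(g,g) via R1 from parent(g,g)
round 1: derive flow(g,h) via R1 from parent(g,h)
round 1: derive flow(h,a) via R1 from parent(h,a)
round 2: derive flow(a,g) via R2 from flow(a,e), parent(e,g)
round 2: derive flow(b,e) via R2 from flow(b,c), parent(c,e)
round 2: derive flow(b,f) via R2 from flow(b,g), parent(g,f)
round 2: derive flow(b,h) via R2 from flow(b,g), parent(g,h)
round 2: derive flow(c,g) via R2 from flow(c,e), parent(e,g)
round 2: derive flow(e,f) via R2 from flow(e,g), parent(g,f)
round 2: derive flow(e,h) via R2 from flow(e,g), parent(g,h)
round 2: derive flow(f,f) via R2 from flow(f,g), parent(g,f)
round 2: derive flow(f,h) via R2 from flow(f,g), parent(g,h)
round 2: derive flow(g,a) via R2 from flow(g,h), parent(h,a)
round 2: derive flow(g,e) via R2 from flow(g,f), parent(f,e)
round 2: derive flow(h,e) via R2 from flow(h,a), parent(a,e)
round 3: derive flow(a,f) via R2 from flow(a,g), parent(g,f)
round 3: derive flow(a,h) via R2 from flow(a,g), parent(g,h)
round 3: derive flow(b,a) via R2 from flow(b,h), parent(h,a)
round 3: derive flow(c,f) via R2 from flow(c,g), parent(g,f)
round 3: derive flow(c,h) via R2 from flow(c,g), parent(g,h)
round 3: derive flow(e,a) via R2 from flow(e,h), parent(h,a)
round 3: derive flow(e,e) via R2 from flow(e,f), parent(f,e)
round 3: derive flow(f,a) via R2 from flow(f,h), parent(h,a)
round 3: derive flow(h,g) via R2 from flow(h,e), parent(e,g)
round 4: derive flow(c,a) via R2 from flow(c,h), parent(h,a)
round 4: derive flow(h,f) via R2 from flow(h,g), parent(g,f)
round 4: derive flow(h,h) via R2 from flow(h,g), parent(g,h)

no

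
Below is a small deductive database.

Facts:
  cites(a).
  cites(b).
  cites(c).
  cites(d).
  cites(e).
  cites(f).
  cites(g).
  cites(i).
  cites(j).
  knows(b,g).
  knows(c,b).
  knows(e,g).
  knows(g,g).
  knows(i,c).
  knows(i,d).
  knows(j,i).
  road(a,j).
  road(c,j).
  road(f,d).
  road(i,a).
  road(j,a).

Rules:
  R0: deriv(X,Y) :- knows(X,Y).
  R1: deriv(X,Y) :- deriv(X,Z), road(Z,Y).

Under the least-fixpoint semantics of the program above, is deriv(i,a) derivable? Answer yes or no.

yes

round 1: derive deriv(b,g) via R0 from knows(b,g)
round 1: derive deriv(c,b) via R0 from knows(c,b)
round 1: derive deriv(e,g) via R0 from knows(e,g)
round 1: derive deriv(g,g) via R0 from knows(g,g)
round 1: derive deriv(i,c) via R0 from knows(i,c)
round 1: derive deriv(i,d) via R0 from knows(i,d)
round 1: derive deriv(j,i) via R0 from knows(j,i)
round 2: derive deriv(i,j) via R1 from deriv(i,c), road(c,j)
round 2: derive deriv(j,a) via R1 from deriv(j,i), road(i,a)
round 3: derive deriv(i,a) via R1 from deriv(i,j), road(j,a)
round 3: derive deriv(j,j) via R1 from deriv(j,a), road(a,j)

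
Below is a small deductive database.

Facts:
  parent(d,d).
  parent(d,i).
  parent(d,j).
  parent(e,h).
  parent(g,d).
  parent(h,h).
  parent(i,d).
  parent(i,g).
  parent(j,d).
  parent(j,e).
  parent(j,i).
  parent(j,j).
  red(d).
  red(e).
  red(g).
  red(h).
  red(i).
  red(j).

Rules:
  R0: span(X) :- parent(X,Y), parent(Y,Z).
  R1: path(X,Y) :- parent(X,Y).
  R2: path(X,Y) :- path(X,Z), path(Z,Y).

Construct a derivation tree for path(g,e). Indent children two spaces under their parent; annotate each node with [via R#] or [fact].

path(g,e)  [via R2]
  path(g,d)  [via R1]
    parent(g,d)  [fact]
  path(d,e)  [via R2]
    path(d,j)  [via R1]
      parent(d,j)  [fact]
    path(j,e)  [via R1]
      parent(j,e)  [fact]

round 1: derive path(d,d) via R1 from parent(d,d)
round 1: derive path(d,i) via R1 from parent(d,i)
round 1: derive path(d,j) via R1 from parent(d,j)
round 1: derive path(e,h) via R1 from parent(e,h)
round 1: derive path(g,d) via R1 from parent(g,d)
round 1: derive path(h,h) via R1 from parent(h,h)
round 1: derive path(i,d) via R1 from parent(i,d)
round 1: derive path(i,g) via R1 from parent(i,g)
round 1: derive path(j,d) via R1 from parent(j,d)
round 1: derive path(j,e) via R1 from parent(j,e)
round 1: derive path(j,i) via R1 from parent(j,i)
round 1: derive path(j,j) via R1 from parent(j,j)
round 2: derive path(d,e) via R2 from path(d,j), path(j,e)
round 2: derive path(d,g) via R2 from path(d,i), path(i,g)
round 2: derive path(g,i) via R2 from path(g,d), path(d,i)
round 2: derive path(g,j) via R2 from path(g,d), path(d,j)
round 2: derive path(i,i) via R2 from path(i,d), path(d,i)
round 2: derive path(i,j) via R2 from path(i,d), path(d,j)
round 2: derive path(j,g) via R2 from path(j,i), path(i,g)
round 2: derive path(j,h) via R2 from path(j,e), path(e,h)
round 3: derive path(d,h) via R2 from path(d,e), path(e,h)
round 3: derive path(g,e) via R2 from path(g,d), path(d,e)
round 3: derive path(g,g) via R2 from path(g,d), path(d,g)
round 3: derive path(g,h) via R2 from path(g,j), path(j,h)
round 3: derive path(i,e) via R2 from path(i,d), path(d,e)
round 3: derive path(i,h) via R2 from path(i,j), path(j,h)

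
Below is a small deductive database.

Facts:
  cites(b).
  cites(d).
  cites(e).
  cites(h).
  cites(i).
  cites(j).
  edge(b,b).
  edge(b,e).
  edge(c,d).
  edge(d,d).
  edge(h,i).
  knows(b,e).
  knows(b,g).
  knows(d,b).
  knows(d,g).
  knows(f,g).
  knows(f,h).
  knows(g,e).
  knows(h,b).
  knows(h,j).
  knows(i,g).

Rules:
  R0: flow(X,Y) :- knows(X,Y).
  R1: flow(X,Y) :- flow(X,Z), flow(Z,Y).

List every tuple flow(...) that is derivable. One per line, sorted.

round 1: derive flow(b,e) via R0 from knows(b,e)
round 1: derive flow(b,g) via R0 from knows(b,g)
round 1: derive flow(d,b) via R0 from knows(d,b)
round 1: derive flow(d,g) via R0 from knows(d,g)
round 1: derive flow(f,g) via R0 from knows(f,g)
round 1: derive flow(f,h) via R0 from knows(f,h)
round 1: derive flow(g,e) via R0 from knows(g,e)
round 1: derive flow(h,b) via R0 from knows(h,b)
round 1: derive flow(h,j) via R0 from knows(h,j)
round 1: derive flow(i,g) via R0 from knows(i,g)
round 2: derive flow(d,e) via R1 from flow(d,b), flow(b,e)
round 2: derive flow(f,b) via R1 from flow(f,h), flow(h,b)
round 2: derive flow(f,e) via R1 from flow(f,g), flow(g,e)
round 2: derive flow(f,j) via R1 from flow(f,h), flow(h,j)
round 2: derive flow(h,e) via R1 from flow(h,b), flow(b,e)
round 2: derive flow(h,g) via R1 from flow(h,b), flow(b,g)
round 2: derive flow(i,e) via R1 from flow(i,g), flow(g,e)

flow(b,e)
flow(b,g)
flow(d,b)
flow(d,e)
flow(d,g)
flow(f,b)
flow(f,e)
flow(f,g)
flow(f,h)
flow(f,j)
flow(g,e)
flow(h,b)
flow(h,e)
flow(h,g)
flow(h,j)
flow(i,e)
flow(i,g)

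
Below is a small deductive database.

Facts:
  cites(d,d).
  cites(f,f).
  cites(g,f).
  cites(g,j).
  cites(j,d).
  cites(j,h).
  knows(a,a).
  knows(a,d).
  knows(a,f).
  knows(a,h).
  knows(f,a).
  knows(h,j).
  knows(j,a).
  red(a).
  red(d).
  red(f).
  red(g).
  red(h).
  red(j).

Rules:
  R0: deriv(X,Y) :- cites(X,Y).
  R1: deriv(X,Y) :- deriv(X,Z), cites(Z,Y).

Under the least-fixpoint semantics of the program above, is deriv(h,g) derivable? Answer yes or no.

round 1: derive deriv(d,d) via R0 from cites(d,d)
round 1: derive deriv(f,f) via R0 from cites(f,f)
round 1: derive deriv(g,f) via R0 from cites(g,f)
round 1: derive deriv(g,j) via R0 from cites(g,j)
round 1: derive deriv(j,d) via R0 from cites(j,d)
round 1: derive deriv(j,h) via R0 from cites(j,h)
round 2: derive deriv(g,d) via R1 from deriv(g,j), cites(j,d)
round 2: derive deriv(g,h) via R1 from deriv(g,j), cites(j,h)

no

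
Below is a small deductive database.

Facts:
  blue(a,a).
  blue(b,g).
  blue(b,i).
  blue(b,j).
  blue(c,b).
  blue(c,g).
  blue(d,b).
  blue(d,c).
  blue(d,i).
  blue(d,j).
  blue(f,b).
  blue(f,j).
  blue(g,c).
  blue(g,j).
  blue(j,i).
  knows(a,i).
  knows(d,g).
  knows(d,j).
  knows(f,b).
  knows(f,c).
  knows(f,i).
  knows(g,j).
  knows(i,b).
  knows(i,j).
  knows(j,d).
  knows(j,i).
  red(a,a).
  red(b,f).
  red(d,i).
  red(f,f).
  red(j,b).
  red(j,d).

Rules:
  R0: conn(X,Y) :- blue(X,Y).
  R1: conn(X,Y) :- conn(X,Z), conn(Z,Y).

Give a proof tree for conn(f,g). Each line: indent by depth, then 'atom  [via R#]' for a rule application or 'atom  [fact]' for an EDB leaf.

conn(f,g)  [via R1]
  conn(f,b)  [via R0]
    blue(f,b)  [fact]
  conn(b,g)  [via R0]
    blue(b,g)  [fact]

round 1: derive conn(a,a) via R0 from blue(a,a)
round 1: derive conn(b,g) via R0 from blue(b,g)
round 1: derive conn(b,i) via R0 from blue(b,i)
round 1: derive conn(b,j) via R0 from blue(b,j)
round 1: derive conn(c,b) via R0 from blue(c,b)
round 1: derive conn(c,g) via R0 from blue(c,g)
round 1: derive conn(d,b) via R0 from blue(d,b)
round 1: derive conn(d,c) via R0 from blue(d,c)
round 1: derive conn(d,i) via R0 from blue(d,i)
round 1: derive conn(d,j) via R0 from blue(d,j)
round 1: derive conn(f,b) via R0 from blue(f,b)
round 1: derive conn(f,j) via R0 from blue(f,j)
round 1: derive conn(g,c) via R0 from blue(g,c)
round 1: derive conn(g,j) via R0 from blue(g,j)
round 1: derive conn(j,i) via R0 from blue(j,i)
round 2: derive conn(b,c) via R1 from conn(b,g), conn(g,c)
round 2: derive conn(c,c) via R1 from conn(c,g), conn(g,c)
round 2: derive conn(c,i) via R1 from conn(c,b), conn(b,i)
round 2: derive conn(c,j) via R1 from conn(c,b), conn(b,j)
round 2: derive conn(d,g) via R1 from conn(d,b), conn(b,g)
round 2: derive conn(f,g) via R1 from conn(f,b), conn(b,g)
round 2: derive conn(f,i) via R1 from conn(f,b), conn(b,i)
round 2: derive conn(g,b) via R1 from conn(g,c), conn(c,b)
round 2: derive conn(g,g) via R1 from conn(g,c), conn(c,g)
round 2: derive conn(g,i) via R1 from conn(g,j), conn(j,i)
round 3: derive conn(b,b) via R1 from conn(b,c), conn(c,b)
round 3: derive conn(f,c) via R1 from conn(f,b), conn(b,c)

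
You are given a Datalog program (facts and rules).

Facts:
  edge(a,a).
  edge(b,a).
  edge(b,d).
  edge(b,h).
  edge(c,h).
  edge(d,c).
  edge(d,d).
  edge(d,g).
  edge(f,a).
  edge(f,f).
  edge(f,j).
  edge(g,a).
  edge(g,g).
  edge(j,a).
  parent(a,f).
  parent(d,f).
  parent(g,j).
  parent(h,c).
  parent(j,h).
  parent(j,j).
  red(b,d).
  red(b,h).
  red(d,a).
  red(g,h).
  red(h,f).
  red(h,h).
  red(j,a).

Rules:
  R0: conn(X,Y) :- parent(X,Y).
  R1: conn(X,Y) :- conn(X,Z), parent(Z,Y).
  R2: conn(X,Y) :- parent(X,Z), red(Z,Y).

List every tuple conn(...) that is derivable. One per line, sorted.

conn(a,f)
conn(d,f)
conn(g,a)
conn(g,c)
conn(g,f)
conn(g,h)
conn(g,j)
conn(h,c)
conn(j,a)
conn(j,c)
conn(j,f)
conn(j,h)
conn(j,j)

round 1: derive conn(a,f) via R0 from parent(a,f)
round 1: derive conn(d,f) via R0 from parent(d,f)
round 1: derive conn(g,j) via R0 from parent(g,j)
round 1: derive conn(h,c) via R0 from parent(h,c)
round 1: derive conn(j,h) via R0 from parent(j,h)
round 1: derive conn(j,j) via R0 from parent(j,j)
round 1: derive conn(g,a) via R2 from parent(g,j), red(j,a)
round 1: derive conn(j,a) via R2 from parent(j,j), red(j,a)
round 1: derive conn(j,f) via R2 from parent(j,h), red(h,f)
round 2: derive conn(g,f) via R1 from conn(g,a), parent(a,f)
round 2: derive conn(g,h) via R1 from conn(g,j), parent(j,h)
round 2: derive conn(j,c) via R1 from conn(j,h), parent(h,c)
round 3: derive conn(g,c) via R1 from conn(g,h), parent(h,c)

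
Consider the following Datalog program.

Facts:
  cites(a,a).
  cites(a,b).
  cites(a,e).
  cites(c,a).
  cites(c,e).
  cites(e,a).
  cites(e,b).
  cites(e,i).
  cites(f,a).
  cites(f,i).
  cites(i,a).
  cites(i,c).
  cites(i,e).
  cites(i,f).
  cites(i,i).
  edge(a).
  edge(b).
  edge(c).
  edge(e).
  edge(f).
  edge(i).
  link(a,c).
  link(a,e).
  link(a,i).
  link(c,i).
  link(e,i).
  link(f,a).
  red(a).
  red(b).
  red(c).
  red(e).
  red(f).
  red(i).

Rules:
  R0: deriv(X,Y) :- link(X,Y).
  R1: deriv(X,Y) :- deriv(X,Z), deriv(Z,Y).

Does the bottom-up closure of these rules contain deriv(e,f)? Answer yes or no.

no

round 1: derive deriv(a,c) via R0 from link(a,c)
round 1: derive deriv(a,e) via R0 from link(a,e)
round 1: derive deriv(a,i) via R0 from link(a,i)
round 1: derive deriv(c,i) via R0 from link(c,i)
round 1: derive deriv(e,i) via R0 from link(e,i)
round 1: derive deriv(f,a) via R0 from link(f,a)
round 2: derive deriv(f,c) via R1 from deriv(f,a), deriv(a,c)
round 2: derive deriv(f,e) via R1 from deriv(f,a), deriv(a,e)
round 2: derive deriv(f,i) via R1 from deriv(f,a), deriv(a,i)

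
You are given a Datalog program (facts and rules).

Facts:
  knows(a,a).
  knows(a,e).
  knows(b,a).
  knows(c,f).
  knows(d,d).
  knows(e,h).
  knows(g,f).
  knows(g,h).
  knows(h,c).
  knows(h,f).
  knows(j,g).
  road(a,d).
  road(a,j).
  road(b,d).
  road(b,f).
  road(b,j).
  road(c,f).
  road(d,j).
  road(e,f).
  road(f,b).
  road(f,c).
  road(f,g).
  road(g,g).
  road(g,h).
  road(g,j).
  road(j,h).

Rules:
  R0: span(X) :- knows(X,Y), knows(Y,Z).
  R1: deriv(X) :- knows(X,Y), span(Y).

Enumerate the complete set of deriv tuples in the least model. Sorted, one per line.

deriv(a)
deriv(b)
deriv(d)
deriv(e)
deriv(g)
deriv(j)

round 1: derive span(a) via R0 from knows(a,a), knows(a,a)
round 1: derive span(b) via R0 from knows(b,a), knows(a,a)
round 1: derive span(d) via R0 from knows(d,d), knows(d,d)
round 1: derive span(e) via R0 from knows(e,h), knows(h,c)
round 1: derive span(g) via R0 from knows(g,h), knows(h,c)
round 1: derive span(h) via R0 from knows(h,c), knows(c,f)
round 1: derive span(j) via R0 from knows(j,g), knows(g,f)
round 2: derive deriv(a) via R1 from knows(a,a), span(a)
round 2: derive deriv(b) via R1 from knows(b,a), span(a)
round 2: derive deriv(d) via R1 from knows(d,d), span(d)
round 2: derive deriv(e) via R1 from knows(e,h), span(h)
round 2: derive deriv(g) via R1 from knows(g,h), span(h)
round 2: derive deriv(j) via R1 from knows(j,g), span(g)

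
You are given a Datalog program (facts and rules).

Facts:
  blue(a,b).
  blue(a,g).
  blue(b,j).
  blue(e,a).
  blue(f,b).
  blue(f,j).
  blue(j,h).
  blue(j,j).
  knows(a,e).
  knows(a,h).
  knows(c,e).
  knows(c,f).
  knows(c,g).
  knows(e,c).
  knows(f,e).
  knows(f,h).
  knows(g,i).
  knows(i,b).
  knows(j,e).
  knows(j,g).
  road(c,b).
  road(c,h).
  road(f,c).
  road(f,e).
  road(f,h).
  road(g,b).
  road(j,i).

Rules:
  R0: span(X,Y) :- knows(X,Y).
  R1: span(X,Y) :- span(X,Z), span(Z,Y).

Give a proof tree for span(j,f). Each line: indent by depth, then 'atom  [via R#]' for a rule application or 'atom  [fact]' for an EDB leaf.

span(j,f)  [via R1]
  span(j,c)  [via R1]
    span(j,e)  [via R0]
      knows(j,e)  [fact]
    span(e,c)  [via R0]
      knows(e,c)  [fact]
  span(c,f)  [via R0]
    knows(c,f)  [fact]

round 1: derive span(a,e) via R0 from knows(a,e)
round 1: derive span(a,h) via R0 from knows(a,h)
round 1: derive span(c,e) via R0 from knows(c,e)
round 1: derive span(c,f) via R0 from knows(c,f)
round 1: derive span(c,g) via R0 from knows(c,g)
round 1: derive span(e,c) via R0 from knows(e,c)
round 1: derive span(f,e) via R0 from knows(f,e)
round 1: derive span(f,h) via R0 from knows(f,h)
round 1: derive span(g,i) via R0 from knows(g,i)
round 1: derive span(i,b) via R0 from knows(i,b)
round 1: derive span(j,e) via R0 from knows(j,e)
round 1: derive span(j,g) via R0 from knows(j,g)
round 2: derive span(a,c) via R1 from span(a,e), span(e,c)
round 2: derive span(c,c) via R1 from span(c,e), span(e,c)
round 2: derive span(c,h) via R1 from span(c,f), span(f,h)
round 2: derive span(c,i) via R1 from span(c,g), span(g,i)
round 2: derive span(e,e) via R1 from span(e,c), span(c,e)
round 2: derive span(e,f) via R1 from span(e,c), span(c,f)
round 2: derive span(e,g) via R1 from span(e,c), span(c,g)
round 2: derive span(f,c) via R1 from span(f,e), span(e,c)
round 2: derive span(g,b) via R1 from span(g,i), span(i,b)
round 2: derive span(j,c) via R1 from span(j,e), span(e,c)
round 2: derive span(j,i) via R1 from span(j,g), span(g,i)
round 3: derive span(a,f) via R1 from span(a,c), span(c,f)
round 3: derive span(a,g) via R1 from span(a,c), span(c,g)
round 3: derive span(a,i) via R1 from span(a,c), span(c,i)
round 3: derive span(c,b) via R1 from span(c,g), span(g,b)
round 3: derive span(e,b) via R1 from span(e,g), span(g,b)
round 3: derive span(e,h) via R1 from span(e,c), span(c,h)
round 3: derive span(e,i) via R1 from span(e,c), span(c,i)
round 3: derive span(f,f) via R1 from span(f,c), span(c,f)
round 3: derive span(f,g) via R1 from span(f,c), span(c,g)
round 3: derive span(f,i) via R1 from span(f,c), span(c,i)
round 3: derive span(j,b) via R1 from span(j,g), span(g,b)
round 3: derive span(j,f) via R1 from span(j,c), span(c,f)
round 3: derive span(j,h) via R1 from span(j,c), span(c,h)
round 4: derive span(a,b) via R1 from span(a,c), span(c,b)
round 4: derive span(f,b) via R1 from span(f,c), span(c,b)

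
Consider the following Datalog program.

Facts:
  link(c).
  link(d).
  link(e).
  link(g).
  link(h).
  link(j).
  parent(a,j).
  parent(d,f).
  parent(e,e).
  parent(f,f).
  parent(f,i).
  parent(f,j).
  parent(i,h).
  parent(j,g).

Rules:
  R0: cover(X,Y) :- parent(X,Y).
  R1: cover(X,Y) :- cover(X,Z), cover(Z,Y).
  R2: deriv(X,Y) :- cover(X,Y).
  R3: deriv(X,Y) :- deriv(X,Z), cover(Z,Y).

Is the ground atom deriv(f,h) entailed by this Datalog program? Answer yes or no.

yes

round 1: derive cover(a,j) via R0 from parent(a,j)
round 1: derive cover(d,f) via R0 from parent(d,f)
round 1: derive cover(e,e) via R0 from parent(e,e)
round 1: derive cover(f,f) via R0 from parent(f,f)
round 1: derive cover(f,i) via R0 from parent(f,i)
round 1: derive cover(f,j) via R0 from parent(f,j)
round 1: derive cover(i,h) via R0 from parent(i,h)
round 1: derive cover(j,g) via R0 from parent(j,g)
round 2: derive cover(a,g) via R1 from cover(a,j), cover(j,g)
round 2: derive cover(d,i) via R1 from cover(d,f), cover(f,i)
round 2: derive cover(d,j) via R1 from cover(d,f), cover(f,j)
round 2: derive cover(f,g) via R1 from cover(f,j), cover(j,g)
round 2: derive cover(f,h) via R1 from cover(f,i), cover(i,h)
round 2: derive deriv(a,j) via R2 from cover(a,j)
round 2: derive deriv(d,f) via R2 from cover(d,f)
round 2: derive deriv(e,e) via R2 from cover(e,e)
round 2: derive deriv(f,f) via R2 from cover(f,f)
round 2: derive deriv(f,i) via R2 from cover(f,i)
round 2: derive deriv(f,j) via R2 from cover(f,j)
round 2: derive deriv(i,h) via R2 from cover(i,h)
round 2: derive deriv(j,g) via R2 from cover(j,g)
round 3: derive cover(d,g) via R1 from cover(d,f), cover(f,g)
round 3: derive cover(d,h) via R1 from cover(d,f), cover(f,h)
round 3: derive deriv(a,g) via R2 from cover(a,g)
round 3: derive deriv(d,i) via R2 from cover(d,i)
round 3: derive deriv(d,j) via R2 from cover(d,j)
round 3: derive deriv(f,g) via R2 from cover(f,g)
round 3: derive deriv(f,h) via R2 from cover(f,h)
round 3: derive deriv(d,g) via R3 from deriv(d,f), cover(f,g)
round 3: derive deriv(d,h) via R3 from deriv(d,f), cover(f,h)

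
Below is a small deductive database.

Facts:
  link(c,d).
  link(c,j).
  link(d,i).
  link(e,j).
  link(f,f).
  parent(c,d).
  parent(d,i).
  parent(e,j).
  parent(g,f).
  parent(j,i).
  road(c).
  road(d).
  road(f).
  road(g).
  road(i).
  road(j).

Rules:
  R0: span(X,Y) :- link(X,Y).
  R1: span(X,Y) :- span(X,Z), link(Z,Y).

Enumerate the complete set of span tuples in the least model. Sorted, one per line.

span(c,d)
span(c,i)
span(c,j)
span(d,i)
span(e,j)
span(f,f)

round 1: derive span(c,d) via R0 from link(c,d)
round 1: derive span(c,j) via R0 from link(c,j)
round 1: derive span(d,i) via R0 from link(d,i)
round 1: derive span(e,j) via R0 from link(e,j)
round 1: derive span(f,f) via R0 from link(f,f)
round 2: derive span(c,i) via R1 from span(c,d), link(d,i)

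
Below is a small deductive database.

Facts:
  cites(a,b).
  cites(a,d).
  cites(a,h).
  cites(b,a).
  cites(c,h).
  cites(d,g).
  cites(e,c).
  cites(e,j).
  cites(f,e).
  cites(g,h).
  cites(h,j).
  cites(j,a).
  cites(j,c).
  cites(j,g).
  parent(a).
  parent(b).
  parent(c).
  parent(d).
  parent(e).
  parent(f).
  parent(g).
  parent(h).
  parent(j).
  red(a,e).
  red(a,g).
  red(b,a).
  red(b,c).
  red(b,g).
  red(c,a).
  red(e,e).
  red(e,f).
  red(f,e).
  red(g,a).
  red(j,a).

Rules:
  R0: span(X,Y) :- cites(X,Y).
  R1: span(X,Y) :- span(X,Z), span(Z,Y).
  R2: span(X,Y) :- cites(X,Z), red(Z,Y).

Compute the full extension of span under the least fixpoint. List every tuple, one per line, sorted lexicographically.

round 1: derive span(a,b) via R0 from cites(a,b)
round 1: derive span(a,d) via R0 from cites(a,d)
round 1: derive span(a,h) via R0 from cites(a,h)
round 1: derive span(b,a) via R0 from cites(b,a)
round 1: derive span(c,h) via R0 from cites(c,h)
round 1: derive span(d,g) via R0 from cites(d,g)
round 1: derive span(e,c) via R0 from cites(e,c)
round 1: derive span(e,j) via R0 from cites(e,j)
round 1: derive span(f,e) via R0 from cites(f,e)
round 1: derive span(g,h) via R0 from cites(g,h)
round 1: derive span(h,j) via R0 from cites(h,j)
round 1: derive span(j,a) via R0 from cites(j,a)
round 1: derive span(j,c) via R0 from cites(j,c)
round 1: derive span(j,g) via R0 from cites(j,g)
round 1: derive span(a,a) via R2 from cites(a,b), red(b,a)
round 1: derive span(a,c) via R2 from cites(a,b), red(b,c)
round 1: derive span(a,g) via R2 from cites(a,b), red(b,g)
round 1: derive span(b,e) via R2 from cites(b,a), red(a,e)
round 1: derive span(b,g) via R2 from cites(b,a), red(a,g)
round 1: derive span(d,a) via R2 from cites(d,g), red(g,a)
round 1: derive span(e,a) via R2 from cites(e,c), red(c,a)
round 1: derive span(f,f) via R2 from cites(f,e), red(e,f)
round 1: derive span(h,a) via R2 from cites(h,j), red(j,a)
round 1: derive span(j,e) via R2 from cites(j,a), red(a,e)
round 2: derive span(a,e) via R1 from span(a,b), span(b,e)
round 2: derive span(a,j) via R1 from span(a,h), span(h,j)
round 2: derive span(b,b) via R1 from span(b,a), span(a,b)
round 2: derive span(b,c) via R1 from span(b,a), span(a,c)
round 2: derive span(b,d) via R1 from span(b,a), span(a,d)
round 2: derive span(b,h) via R1 from span(b,a), span(a,h)
round 2: derive span(b,j) via R1 from span(b,e), span(e,j)
round 2: derive span(c,a) via R1 from span(c,h), span(h,a)
round 2: derive span(c,j) via R1 from span(c,h), span(h,j)
round 2: derive span(d,b) via R1 from span(d,a), span(a,b)
round 2: derive span(d,c) via R1 from span(d,a), span(a,c)
round 2: derive span(d,d) via R1 from span(d,a), span(a,d)
round 2: derive span(d,h) via R1 from span(d,a), span(a,h)
round 2: derive span(e,b) via R1 from span(e,a), span(a,b)
round 2: derive span(e,d) via R1 from span(e,a), span(a,d)
round 2: derive span(e,e) via R1 from span(e,j), span(j,e)
round 2: derive span(e,g) via R1 from span(e,a), span(a,g)
round 2: derive span(e,h) via R1 from span(e,a), span(a,h)
round 2: derive span(f,a) via R1 from span(f,e), span(e,a)
round 2: derive span(f,c) via R1 from span(f,e), span(e,c)
round 2: derive span(f,j) via R1 from span(f,e), span(e,j)
round 2: derive span(g,a) via R1 from span(g,h), span(h,a)
round 2: derive span(g,j) via R1 from span(g,h), span(h,j)
round 2: derive span(h,b) via R1 from span(h,a), span(a,b)
round 2: derive span(h,c) via R1 from span(h,a), span(a,c)
round 2: derive span(h,d) via R1 from span(h,a), span(a,d)
round 2: derive span(h,e) via R1 from span(h,j), span(j,e)
round 2: derive span(h,g) via R1 from span(h,a), span(a,g)
round 2: derive span(h,h) via R1 from span(h,a), span(a,h)
round 2: derive span(j,b) via R1 from span(j,a), span(a,b)
round 2: derive span(j,d) via R1 from span(j,a), span(a,d)
round 2: derive span(j,h) via R1 from span(j,a), span(a,h)
round 2: derive span(j,j) via R1 from span(j,e), span(e,j)
round 3: derive span(c,b) via R1 from span(c,a), span(a,b)
round 3: derive span(c,c) via R1 from span(c,a), span(a,c)
round 3: derive span(c,d) via R1 from span(c,a), span(a,d)
round 3: derive span(c,e) via R1 from span(c,a), span(a,e)
round 3: derive span(c,g) via R1 from span(c,a), span(a,g)
round 3: derive span(d,e) via R1 from span(d,a), span(a,e)
round 3: derive span(d,j) via R1 from span(d,a), span(a,j)
round 3: derive span(f,b) via R1 from span(f,a), span(a,b)
round 3: derive span(f,d) via R1 from span(f,a), span(a,d)
round 3: derive span(f,g) via R1 from span(f,a), span(a,g)
round 3: derive span(f,h) via R1 from span(f,a), span(a,h)
round 3: derive span(g,b) via R1 from span(g,a), span(a,b)
round 3: derive span(g,c) via R1 from span(g,a), span(a,c)
round 3: derive span(g,d) via R1 from span(g,a), span(a,d)
round 3: derive span(g,e) via R1 from span(g,a), span(a,e)
round 3: derive span(g,g) via R1 from span(g,a), span(a,g)

span(a,a)
span(a,b)
span(a,c)
span(a,d)
span(a,e)
span(a,g)
span(a,h)
span(a,j)
span(b,a)
span(b,b)
span(b,c)
span(b,d)
span(b,e)
span(b,g)
span(b,h)
span(b,j)
span(c,a)
span(c,b)
span(c,c)
span(c,d)
span(c,e)
span(c,g)
span(c,h)
span(c,j)
span(d,a)
span(d,b)
span(d,c)
span(d,d)
span(d,e)
span(d,g)
span(d,h)
span(d,j)
span(e,a)
span(e,b)
span(e,c)
span(e,d)
span(e,e)
span(e,g)
span(e,h)
span(e,j)
span(f,a)
span(f,b)
span(f,c)
span(f,d)
span(f,e)
span(f,f)
span(f,g)
span(f,h)
span(f,j)
span(g,a)
span(g,b)
span(g,c)
span(g,d)
span(g,e)
span(g,g)
span(g,h)
span(g,j)
span(h,a)
span(h,b)
span(h,c)
span(h,d)
span(h,e)
span(h,g)
span(h,h)
span(h,j)
span(j,a)
span(j,b)
span(j,c)
span(j,d)
span(j,e)
span(j,g)
span(j,h)
span(j,j)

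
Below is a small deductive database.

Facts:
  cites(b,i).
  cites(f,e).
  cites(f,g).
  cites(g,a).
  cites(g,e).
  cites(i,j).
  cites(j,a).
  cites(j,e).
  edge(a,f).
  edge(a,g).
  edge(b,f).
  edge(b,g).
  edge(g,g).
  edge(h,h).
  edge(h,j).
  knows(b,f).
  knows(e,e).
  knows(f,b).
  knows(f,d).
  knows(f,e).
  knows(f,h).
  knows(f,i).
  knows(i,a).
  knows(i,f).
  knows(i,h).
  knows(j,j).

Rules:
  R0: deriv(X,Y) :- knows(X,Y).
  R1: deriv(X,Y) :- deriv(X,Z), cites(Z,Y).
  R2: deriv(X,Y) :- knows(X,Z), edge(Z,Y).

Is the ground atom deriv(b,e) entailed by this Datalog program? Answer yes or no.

round 1: derive deriv(b,f) via R0 from knows(b,f)
round 1: derive deriv(e,e) via R0 from knows(e,e)
round 1: derive deriv(f,b) via R0 from knows(f,b)
round 1: derive deriv(f,d) via R0 from knows(f,d)
round 1: derive deriv(f,e) via R0 from knows(f,e)
round 1: derive deriv(f,h) via R0 from knows(f,h)
round 1: derive deriv(f,i) via R0 from knows(f,i)
round 1: derive deriv(i,a) via R0 from knows(i,a)
round 1: derive deriv(i,f) via R0 from knows(i,f)
round 1: derive deriv(i,h) via R0 from knows(i,h)
round 1: derive deriv(j,j) via R0 from knows(j,j)
round 1: derive deriv(f,f) via R2 from knows(f,b), edge(b,f)
round 1: derive deriv(f,g) via R2 from knows(f,b), edge(b,g)
round 1: derive deriv(f,j) via R2 from knows(f,h), edge(h,j)
round 1: derive deriv(i,g) via R2 from knows(i,a), edge(a,g)
round 1: derive deriv(i,j) via R2 from knows(i,h), edge(h,j)
round 2: derive deriv(b,e) via R1 from deriv(b,f), cites(f,e)
round 2: derive deriv(b,g) via R1 from deriv(b,f), cites(f,g)
round 2: derive deriv(f,a) via R1 from deriv(f,g), cites(g,a)
round 2: derive deriv(i,e) via R1 from deriv(i,f), cites(f,e)
round 2: derive deriv(j,a) via R1 from deriv(j,j), cites(j,a)
round 2: derive deriv(j,e) via R1 from deriv(j,j), cites(j,e)
round 3: derive deriv(b,a) via R1 from deriv(b,g), cites(g,a)

yes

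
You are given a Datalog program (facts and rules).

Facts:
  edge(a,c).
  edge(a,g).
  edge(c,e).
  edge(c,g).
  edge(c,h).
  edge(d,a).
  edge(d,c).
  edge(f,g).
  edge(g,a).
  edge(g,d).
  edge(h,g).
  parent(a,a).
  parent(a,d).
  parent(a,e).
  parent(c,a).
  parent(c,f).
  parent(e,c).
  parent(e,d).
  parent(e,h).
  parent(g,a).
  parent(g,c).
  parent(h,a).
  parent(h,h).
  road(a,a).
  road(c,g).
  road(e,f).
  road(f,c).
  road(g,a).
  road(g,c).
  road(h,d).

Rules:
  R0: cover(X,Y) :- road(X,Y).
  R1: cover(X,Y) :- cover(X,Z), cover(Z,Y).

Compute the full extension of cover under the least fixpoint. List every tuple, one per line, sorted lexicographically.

round 1: derive cover(a,a) via R0 from road(a,a)
round 1: derive cover(c,g) via R0 from road(c,g)
round 1: derive cover(e,f) via R0 from road(e,f)
round 1: derive cover(f,c) via R0 from road(f,c)
round 1: derive cover(g,a) via R0 from road(g,a)
round 1: derive cover(g,c) via R0 from road(g,c)
round 1: derive cover(h,d) via R0 from road(h,d)
round 2: derive cover(c,a) via R1 from cover(c,g), cover(g,a)
round 2: derive cover(c,c) via R1 from cover(c,g), cover(g,c)
round 2: derive cover(e,c) via R1 from cover(e,f), cover(f,c)
round 2: derive cover(f,g) via R1 from cover(f,c), cover(c,g)
round 2: derive cover(g,g) via R1 from cover(g,c), cover(c,g)
round 3: derive cover(e,a) via R1 from cover(e,c), cover(c,a)
round 3: derive cover(e,g) via R1 from cover(e,c), cover(c,g)
round 3: derive cover(f,a) via R1 from cover(f,c), cover(c,a)

cover(a,a)
cover(c,a)
cover(c,c)
cover(c,g)
cover(e,a)
cover(e,c)
cover(e,f)
cover(e,g)
cover(f,a)
cover(f,c)
cover(f,g)
cover(g,a)
cover(g,c)
cover(g,g)
cover(h,d)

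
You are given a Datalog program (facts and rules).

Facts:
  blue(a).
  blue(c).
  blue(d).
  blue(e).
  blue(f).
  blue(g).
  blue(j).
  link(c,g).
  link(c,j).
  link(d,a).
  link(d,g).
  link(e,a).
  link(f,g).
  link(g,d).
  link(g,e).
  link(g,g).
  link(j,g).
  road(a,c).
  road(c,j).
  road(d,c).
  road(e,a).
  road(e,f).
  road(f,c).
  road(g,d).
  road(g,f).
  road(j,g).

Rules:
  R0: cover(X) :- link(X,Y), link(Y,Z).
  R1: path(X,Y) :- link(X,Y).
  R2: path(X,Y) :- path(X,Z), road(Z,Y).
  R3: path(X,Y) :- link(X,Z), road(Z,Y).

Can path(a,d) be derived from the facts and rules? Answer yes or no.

round 1: derive path(c,g) via R1 from link(c,g)
round 1: derive path(c,j) via R1 from link(c,j)
round 1: derive path(d,a) via R1 from link(d,a)
round 1: derive path(d,g) via R1 from link(d,g)
round 1: derive path(e,a) via R1 from link(e,a)
round 1: derive path(f,g) via R1 from link(f,g)
round 1: derive path(g,d) via R1 from link(g,d)
round 1: derive path(g,e) via R1 from link(g,e)
round 1: derive path(g,g) via R1 from link(g,g)
round 1: derive path(j,g) via R1 from link(j,g)
round 1: derive path(c,d) via R3 from link(c,g), road(g,d)
round 1: derive path(c,f) via R3 from link(c,g), road(g,f)
round 1: derive path(d,c) via R3 from link(d,a), road(a,c)
round 1: derive path(d,d) via R3 from link(d,g), road(g,d)
round 1: derive path(d,f) via R3 from link(d,g), road(g,f)
round 1: derive path(e,c) via R3 from link(e,a), road(a,c)
round 1: derive path(f,d) via R3 from link(f,g), road(g,d)
round 1: derive path(f,f) via R3 from link(f,g), road(g,f)
round 1: derive path(g,a) via R3 from link(g,e), road(e,a)
round 1: derive path(g,c) via R3 from link(g,d), road(d,c)
round 1: derive path(g,f) via R3 from link(g,e), road(e,f)
round 1: derive path(j,d) via R3 from link(j,g), road(g,d)
round 1: derive path(j,f) via R3 from link(j,g), road(g,f)
round 2: derive path(c,c) via R2 from path(c,d), road(d,c)
round 2: derive path(d,j) via R2 from path(d,c), road(c,j)
round 2: derive path(e,j) via R2 from path(e,c), road(c,j)
round 2: derive path(f,c) via R2 from path(f,d), road(d,c)
round 2: derive path(g,j) via R2 from path(g,c), road(c,j)
round 2: derive path(j,c) via R2 from path(j,d), road(d,c)
round 3: derive path(e,g) via R2 from path(e,j), road(j,g)
round 3: derive path(f,j) via R2 from path(f,c), road(c,j)
round 3: derive path(j,j) via R2 from path(j,c), road(c,j)
round 4: derive path(e,d) via R2 from path(e,g), road(g,d)
round 4: derive path(e,f) via R2 from path(e,g), road(g,f)

no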